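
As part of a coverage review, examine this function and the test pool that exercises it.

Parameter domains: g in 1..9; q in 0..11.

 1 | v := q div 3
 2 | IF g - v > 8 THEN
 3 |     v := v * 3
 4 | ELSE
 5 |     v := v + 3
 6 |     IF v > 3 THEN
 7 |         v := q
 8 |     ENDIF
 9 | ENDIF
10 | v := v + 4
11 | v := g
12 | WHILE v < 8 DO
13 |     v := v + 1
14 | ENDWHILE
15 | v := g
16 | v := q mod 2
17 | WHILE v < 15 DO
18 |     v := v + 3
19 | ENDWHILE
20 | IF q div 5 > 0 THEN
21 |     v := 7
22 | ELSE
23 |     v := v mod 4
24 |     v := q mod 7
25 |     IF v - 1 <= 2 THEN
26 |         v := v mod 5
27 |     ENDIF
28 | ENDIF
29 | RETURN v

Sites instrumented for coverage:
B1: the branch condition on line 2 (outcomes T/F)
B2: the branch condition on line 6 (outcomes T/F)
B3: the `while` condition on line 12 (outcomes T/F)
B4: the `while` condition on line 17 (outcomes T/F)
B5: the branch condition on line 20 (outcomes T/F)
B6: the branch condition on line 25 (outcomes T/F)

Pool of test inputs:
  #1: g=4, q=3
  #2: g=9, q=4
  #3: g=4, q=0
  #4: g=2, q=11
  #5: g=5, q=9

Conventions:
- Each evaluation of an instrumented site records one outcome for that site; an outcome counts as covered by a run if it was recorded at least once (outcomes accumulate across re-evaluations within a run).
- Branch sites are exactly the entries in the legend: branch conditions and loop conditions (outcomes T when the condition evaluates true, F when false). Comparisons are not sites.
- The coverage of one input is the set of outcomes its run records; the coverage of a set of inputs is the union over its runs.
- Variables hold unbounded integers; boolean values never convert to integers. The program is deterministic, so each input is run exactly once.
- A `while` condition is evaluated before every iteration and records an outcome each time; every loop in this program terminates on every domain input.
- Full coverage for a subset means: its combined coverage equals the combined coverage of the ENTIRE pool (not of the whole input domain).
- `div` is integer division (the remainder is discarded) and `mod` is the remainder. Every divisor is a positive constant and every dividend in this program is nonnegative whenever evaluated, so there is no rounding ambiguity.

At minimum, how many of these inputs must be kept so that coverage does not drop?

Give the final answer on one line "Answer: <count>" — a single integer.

#1 (g=4, q=3) -> B1->F, B2->T, B3->T, B3->T, B3->T, B3->T, B3->F, B4->T, B4->T, B4->T, B4->T, B4->T, B4->F, B5->F, ...; covered: B1=F, B2=T, B3=T, B3=F, B4=T, B4=F, B5=F, B6=T
#2 (g=9, q=4) -> B1->F, B2->T, B3->F, B4->T, B4->T, B4->T, B4->T, B4->T, B4->F, B5->F, B6->F; covered: B1=F, B2=T, B3=F, B4=T, B4=F, B5=F, B6=F
#3 (g=4, q=0) -> B1->F, B2->F, B3->T, B3->T, B3->T, B3->T, B3->F, B4->T, B4->T, B4->T, B4->T, B4->T, B4->F, B5->F, ...; covered: B1=F, B2=F, B3=T, B3=F, B4=T, B4=F, B5=F, B6=T
#4 (g=2, q=11) -> B1->F, B2->T, B3->T, B3->T, B3->T, B3->T, B3->T, B3->T, B3->F, B4->T, B4->T, B4->T, B4->T, B4->T, ...; covered: B1=F, B2=T, B3=T, B3=F, B4=T, B4=F, B5=T
#5 (g=5, q=9) -> B1->F, B2->T, B3->T, B3->T, B3->T, B3->F, B4->T, B4->T, B4->T, B4->T, B4->T, B4->F, B5->T; covered: B1=F, B2=T, B3=T, B3=F, B4=T, B4=F, B5=T
together the pool reaches 11 outcomes: B1=F, B2=T, B2=F, B3=T, B3=F, B4=T, B4=F, B5=T, B5=F, B6=T, B6=F
checked all size-1 subsets: none covers 11 outcomes (max 8/11)
checked all size-2 subsets: none covers 11 outcomes (max 10/11)
inputs {2, 3, 4} (size 3) cover everything; no size-3 subset with a lexicographically smaller index list covers all 11

Answer: 3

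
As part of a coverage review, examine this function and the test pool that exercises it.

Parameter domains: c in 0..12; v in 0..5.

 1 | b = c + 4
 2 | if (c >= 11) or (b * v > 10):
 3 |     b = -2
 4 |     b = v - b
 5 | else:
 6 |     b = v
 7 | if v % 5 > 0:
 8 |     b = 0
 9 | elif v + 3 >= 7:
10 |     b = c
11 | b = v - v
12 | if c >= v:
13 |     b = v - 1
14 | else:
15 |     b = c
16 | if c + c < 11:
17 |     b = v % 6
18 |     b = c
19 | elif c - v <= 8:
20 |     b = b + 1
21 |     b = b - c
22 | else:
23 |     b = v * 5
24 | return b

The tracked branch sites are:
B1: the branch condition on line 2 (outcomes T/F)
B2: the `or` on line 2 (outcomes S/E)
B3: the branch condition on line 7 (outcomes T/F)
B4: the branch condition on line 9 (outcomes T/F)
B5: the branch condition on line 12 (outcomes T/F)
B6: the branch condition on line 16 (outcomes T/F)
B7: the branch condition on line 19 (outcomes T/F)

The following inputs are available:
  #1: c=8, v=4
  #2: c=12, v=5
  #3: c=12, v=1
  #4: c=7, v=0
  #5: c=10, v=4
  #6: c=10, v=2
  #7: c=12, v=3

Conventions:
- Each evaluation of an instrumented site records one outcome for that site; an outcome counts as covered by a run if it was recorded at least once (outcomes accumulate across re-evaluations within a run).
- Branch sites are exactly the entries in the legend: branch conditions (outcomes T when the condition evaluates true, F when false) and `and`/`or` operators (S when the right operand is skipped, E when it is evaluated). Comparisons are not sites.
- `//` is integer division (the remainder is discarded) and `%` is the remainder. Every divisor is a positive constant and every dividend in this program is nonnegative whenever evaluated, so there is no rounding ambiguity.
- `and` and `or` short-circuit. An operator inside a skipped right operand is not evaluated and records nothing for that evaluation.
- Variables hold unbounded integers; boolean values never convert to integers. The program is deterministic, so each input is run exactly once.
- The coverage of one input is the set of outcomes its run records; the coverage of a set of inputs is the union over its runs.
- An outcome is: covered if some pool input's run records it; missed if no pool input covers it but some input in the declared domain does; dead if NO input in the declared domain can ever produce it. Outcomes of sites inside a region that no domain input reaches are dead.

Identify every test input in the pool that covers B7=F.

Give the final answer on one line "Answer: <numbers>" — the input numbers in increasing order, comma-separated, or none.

input #1 (c=8, v=4): does not produce B7=F
input #2 (c=12, v=5): does not produce B7=F
input #3 (c=12, v=1): produces B7=F
input #4 (c=7, v=0): does not produce B7=F
input #5 (c=10, v=4): does not produce B7=F
input #6 (c=10, v=2): does not produce B7=F
input #7 (c=12, v=3): produces B7=F

Answer: 3, 7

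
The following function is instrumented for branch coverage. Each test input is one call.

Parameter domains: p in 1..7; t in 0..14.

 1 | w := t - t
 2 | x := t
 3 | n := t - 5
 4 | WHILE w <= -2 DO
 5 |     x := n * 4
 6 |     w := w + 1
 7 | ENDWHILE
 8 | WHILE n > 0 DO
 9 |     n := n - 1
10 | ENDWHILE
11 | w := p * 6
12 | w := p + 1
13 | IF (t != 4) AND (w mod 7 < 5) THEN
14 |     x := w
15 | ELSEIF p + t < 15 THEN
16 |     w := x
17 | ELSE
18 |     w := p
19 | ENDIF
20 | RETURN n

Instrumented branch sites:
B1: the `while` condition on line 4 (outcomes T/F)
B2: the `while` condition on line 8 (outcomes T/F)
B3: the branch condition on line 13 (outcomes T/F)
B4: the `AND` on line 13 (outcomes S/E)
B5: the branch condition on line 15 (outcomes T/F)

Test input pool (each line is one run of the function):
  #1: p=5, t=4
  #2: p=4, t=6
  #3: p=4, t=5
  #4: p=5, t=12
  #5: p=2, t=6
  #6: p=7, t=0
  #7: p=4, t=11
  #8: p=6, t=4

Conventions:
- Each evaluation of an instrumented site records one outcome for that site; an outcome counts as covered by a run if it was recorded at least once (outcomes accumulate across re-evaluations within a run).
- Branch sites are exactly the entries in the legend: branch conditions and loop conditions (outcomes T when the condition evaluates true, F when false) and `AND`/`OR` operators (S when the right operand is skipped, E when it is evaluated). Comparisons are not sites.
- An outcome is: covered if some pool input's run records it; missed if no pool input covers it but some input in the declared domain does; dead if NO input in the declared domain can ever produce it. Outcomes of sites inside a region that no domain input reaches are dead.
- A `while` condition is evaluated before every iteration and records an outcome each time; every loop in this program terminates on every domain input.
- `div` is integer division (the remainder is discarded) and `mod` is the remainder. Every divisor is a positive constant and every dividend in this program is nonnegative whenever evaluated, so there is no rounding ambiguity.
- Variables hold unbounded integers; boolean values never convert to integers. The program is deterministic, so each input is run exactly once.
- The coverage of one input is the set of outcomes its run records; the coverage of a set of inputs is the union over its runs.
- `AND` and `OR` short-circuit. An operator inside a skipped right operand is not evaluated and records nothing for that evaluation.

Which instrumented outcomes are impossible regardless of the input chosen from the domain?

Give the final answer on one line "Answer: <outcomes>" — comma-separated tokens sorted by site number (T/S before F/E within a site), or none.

running all 105 domain inputs and tallying outcomes:
  B1=T: never recorded by any domain input -> dead
  reachable outcomes have witnesses, e.g. B1=F (e.g. p=1, t=0), B2=T (e.g. p=1, t=6), B2=F (e.g. p=1, t=0), B3=T (e.g. p=1, t=0)

Answer: B1=T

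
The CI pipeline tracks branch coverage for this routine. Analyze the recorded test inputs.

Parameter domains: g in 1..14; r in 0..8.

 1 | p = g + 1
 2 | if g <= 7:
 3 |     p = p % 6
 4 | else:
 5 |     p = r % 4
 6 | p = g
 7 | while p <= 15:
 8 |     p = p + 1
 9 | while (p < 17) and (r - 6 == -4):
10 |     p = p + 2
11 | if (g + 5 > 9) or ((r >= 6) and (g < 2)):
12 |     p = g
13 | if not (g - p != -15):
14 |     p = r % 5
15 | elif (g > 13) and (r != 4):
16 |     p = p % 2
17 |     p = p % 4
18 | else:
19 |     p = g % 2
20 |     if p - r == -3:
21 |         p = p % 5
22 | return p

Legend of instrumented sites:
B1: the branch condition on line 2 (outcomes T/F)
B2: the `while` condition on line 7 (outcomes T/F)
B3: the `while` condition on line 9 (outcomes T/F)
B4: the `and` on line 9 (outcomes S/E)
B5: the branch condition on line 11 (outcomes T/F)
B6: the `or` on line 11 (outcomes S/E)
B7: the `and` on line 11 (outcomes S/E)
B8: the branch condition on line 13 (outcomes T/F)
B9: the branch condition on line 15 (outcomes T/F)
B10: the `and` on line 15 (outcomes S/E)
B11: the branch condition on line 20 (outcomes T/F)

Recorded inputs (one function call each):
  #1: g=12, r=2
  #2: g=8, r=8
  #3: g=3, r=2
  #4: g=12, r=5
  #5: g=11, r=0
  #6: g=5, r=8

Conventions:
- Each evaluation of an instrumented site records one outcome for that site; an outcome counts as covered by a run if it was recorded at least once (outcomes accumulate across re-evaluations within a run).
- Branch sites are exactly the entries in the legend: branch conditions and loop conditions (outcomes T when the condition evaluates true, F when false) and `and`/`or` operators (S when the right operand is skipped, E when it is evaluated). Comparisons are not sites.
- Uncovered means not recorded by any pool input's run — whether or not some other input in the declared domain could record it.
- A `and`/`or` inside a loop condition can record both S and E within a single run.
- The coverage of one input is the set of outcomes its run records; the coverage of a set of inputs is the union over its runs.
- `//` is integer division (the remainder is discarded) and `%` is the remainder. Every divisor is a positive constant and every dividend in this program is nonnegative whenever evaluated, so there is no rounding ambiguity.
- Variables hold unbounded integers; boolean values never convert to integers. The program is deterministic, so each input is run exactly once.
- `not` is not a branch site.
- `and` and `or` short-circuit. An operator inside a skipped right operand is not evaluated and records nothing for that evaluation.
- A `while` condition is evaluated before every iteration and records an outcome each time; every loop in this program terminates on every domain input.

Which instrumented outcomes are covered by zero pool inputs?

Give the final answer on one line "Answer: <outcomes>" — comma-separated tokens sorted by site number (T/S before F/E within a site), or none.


input #1, g=12, r=2: outcomes B1=F, B2=T, B2=F, B3=T, B3=F, B4=S, B4=E, B5=T, B6=S, B8=F, B9=F, B10=S, B11=F
input #2, g=8, r=8: outcomes B1=F, B2=T, B2=F, B3=F, B4=E, B5=T, B6=S, B8=F, B9=F, B10=S, B11=F
input #3, g=3, r=2: outcomes B1=T, B2=T, B2=F, B3=T, B3=F, B4=S, B4=E, B5=F, B6=E, B7=S, B8=T
input #4, g=12, r=5: outcomes B1=F, B2=T, B2=F, B3=F, B4=E, B5=T, B6=S, B8=F, B9=F, B10=S, B11=F
input #5, g=11, r=0: outcomes B1=F, B2=T, B2=F, B3=F, B4=E, B5=T, B6=S, B8=F, B9=F, B10=S, B11=F
input #6, g=5, r=8: outcomes B1=T, B2=T, B2=F, B3=F, B4=E, B5=T, B6=S, B8=F, B9=F, B10=S, B11=F
union over the pool: B1=T, B1=F, B2=T, B2=F, B3=T, B3=F, B4=S, B4=E, B5=T, B5=F, B6=S, B6=E, B7=S, B8=T, B8=F, B9=F, B10=S, B11=F
uncovered (4 of 22): B7=E, B9=T, B10=E, B11=T
Answer: B7=E, B9=T, B10=E, B11=T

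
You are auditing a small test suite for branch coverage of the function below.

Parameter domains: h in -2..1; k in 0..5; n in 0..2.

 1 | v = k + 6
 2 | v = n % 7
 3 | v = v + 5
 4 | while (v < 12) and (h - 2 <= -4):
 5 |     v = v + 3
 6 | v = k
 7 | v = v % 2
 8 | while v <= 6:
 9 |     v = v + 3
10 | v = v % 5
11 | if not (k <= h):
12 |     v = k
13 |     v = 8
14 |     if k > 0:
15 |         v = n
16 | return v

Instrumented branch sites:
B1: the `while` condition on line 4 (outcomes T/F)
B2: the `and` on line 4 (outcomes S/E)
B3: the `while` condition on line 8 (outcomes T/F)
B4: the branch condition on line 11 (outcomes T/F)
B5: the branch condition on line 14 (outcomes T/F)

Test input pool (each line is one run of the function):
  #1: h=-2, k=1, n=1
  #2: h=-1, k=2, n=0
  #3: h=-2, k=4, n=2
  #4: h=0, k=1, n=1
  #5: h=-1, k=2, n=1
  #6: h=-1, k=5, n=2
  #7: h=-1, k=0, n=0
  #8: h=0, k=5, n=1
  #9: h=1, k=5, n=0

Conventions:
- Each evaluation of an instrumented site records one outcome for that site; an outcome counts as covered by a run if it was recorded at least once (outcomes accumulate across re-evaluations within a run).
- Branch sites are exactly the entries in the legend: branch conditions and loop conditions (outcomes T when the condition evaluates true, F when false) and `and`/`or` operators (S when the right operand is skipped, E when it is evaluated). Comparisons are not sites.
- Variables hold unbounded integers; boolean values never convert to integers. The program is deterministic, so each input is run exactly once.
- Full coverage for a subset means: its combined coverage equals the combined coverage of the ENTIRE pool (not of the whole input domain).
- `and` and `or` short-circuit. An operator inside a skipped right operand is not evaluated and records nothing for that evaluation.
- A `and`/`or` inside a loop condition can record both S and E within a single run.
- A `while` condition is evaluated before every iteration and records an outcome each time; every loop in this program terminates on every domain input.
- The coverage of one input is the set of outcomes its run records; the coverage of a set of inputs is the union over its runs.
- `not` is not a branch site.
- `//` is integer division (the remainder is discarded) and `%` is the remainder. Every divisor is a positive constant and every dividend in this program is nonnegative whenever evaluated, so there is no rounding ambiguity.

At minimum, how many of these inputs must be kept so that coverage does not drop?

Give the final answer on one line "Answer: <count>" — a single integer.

input #1, h=-2, k=1, n=1: events B2->E, B1->T, B2->E, B1->T, B2->S, B1->F, B3->T, B3->T, B3->F, B4->T, B5->T; outcomes B1=T, B1=F, B2=S, B2=E, B3=T, B3=F, B4=T, B5=T
input #2, h=-1, k=2, n=0: events B2->E, B1->F, B3->T, B3->T, B3->T, B3->F, B4->T, B5->T; outcomes B1=F, B2=E, B3=T, B3=F, B4=T, B5=T
input #3, h=-2, k=4, n=2: events B2->E, B1->T, B2->E, B1->T, B2->S, B1->F, B3->T, B3->T, B3->T, B3->F, B4->T, B5->T; outcomes B1=T, B1=F, B2=S, B2=E, B3=T, B3=F, B4=T, B5=T
input #4, h=0, k=1, n=1: events B2->E, B1->F, B3->T, B3->T, B3->F, B4->T, B5->T; outcomes B1=F, B2=E, B3=T, B3=F, B4=T, B5=T
input #5, h=-1, k=2, n=1: events B2->E, B1->F, B3->T, B3->T, B3->T, B3->F, B4->T, B5->T; outcomes B1=F, B2=E, B3=T, B3=F, B4=T, B5=T
input #6, h=-1, k=5, n=2: events B2->E, B1->F, B3->T, B3->T, B3->F, B4->T, B5->T; outcomes B1=F, B2=E, B3=T, B3=F, B4=T, B5=T
input #7, h=-1, k=0, n=0: events B2->E, B1->F, B3->T, B3->T, B3->T, B3->F, B4->T, B5->F; outcomes B1=F, B2=E, B3=T, B3=F, B4=T, B5=F
input #8, h=0, k=5, n=1: events B2->E, B1->F, B3->T, B3->T, B3->F, B4->T, B5->T; outcomes B1=F, B2=E, B3=T, B3=F, B4=T, B5=T
input #9, h=1, k=5, n=0: events B2->E, B1->F, B3->T, B3->T, B3->F, B4->T, B5->T; outcomes B1=F, B2=E, B3=T, B3=F, B4=T, B5=T
union over all inputs: B1=T, B1=F, B2=S, B2=E, B3=T, B3=F, B4=T, B5=T, B5=F (9 outcomes)
checked all size-1 subsets: none covers 9 outcomes (max 8/9)
at size 2, {1, 7} reaches all 9 outcomes; every lexicographically earlier size-2 subset fails

Answer: 2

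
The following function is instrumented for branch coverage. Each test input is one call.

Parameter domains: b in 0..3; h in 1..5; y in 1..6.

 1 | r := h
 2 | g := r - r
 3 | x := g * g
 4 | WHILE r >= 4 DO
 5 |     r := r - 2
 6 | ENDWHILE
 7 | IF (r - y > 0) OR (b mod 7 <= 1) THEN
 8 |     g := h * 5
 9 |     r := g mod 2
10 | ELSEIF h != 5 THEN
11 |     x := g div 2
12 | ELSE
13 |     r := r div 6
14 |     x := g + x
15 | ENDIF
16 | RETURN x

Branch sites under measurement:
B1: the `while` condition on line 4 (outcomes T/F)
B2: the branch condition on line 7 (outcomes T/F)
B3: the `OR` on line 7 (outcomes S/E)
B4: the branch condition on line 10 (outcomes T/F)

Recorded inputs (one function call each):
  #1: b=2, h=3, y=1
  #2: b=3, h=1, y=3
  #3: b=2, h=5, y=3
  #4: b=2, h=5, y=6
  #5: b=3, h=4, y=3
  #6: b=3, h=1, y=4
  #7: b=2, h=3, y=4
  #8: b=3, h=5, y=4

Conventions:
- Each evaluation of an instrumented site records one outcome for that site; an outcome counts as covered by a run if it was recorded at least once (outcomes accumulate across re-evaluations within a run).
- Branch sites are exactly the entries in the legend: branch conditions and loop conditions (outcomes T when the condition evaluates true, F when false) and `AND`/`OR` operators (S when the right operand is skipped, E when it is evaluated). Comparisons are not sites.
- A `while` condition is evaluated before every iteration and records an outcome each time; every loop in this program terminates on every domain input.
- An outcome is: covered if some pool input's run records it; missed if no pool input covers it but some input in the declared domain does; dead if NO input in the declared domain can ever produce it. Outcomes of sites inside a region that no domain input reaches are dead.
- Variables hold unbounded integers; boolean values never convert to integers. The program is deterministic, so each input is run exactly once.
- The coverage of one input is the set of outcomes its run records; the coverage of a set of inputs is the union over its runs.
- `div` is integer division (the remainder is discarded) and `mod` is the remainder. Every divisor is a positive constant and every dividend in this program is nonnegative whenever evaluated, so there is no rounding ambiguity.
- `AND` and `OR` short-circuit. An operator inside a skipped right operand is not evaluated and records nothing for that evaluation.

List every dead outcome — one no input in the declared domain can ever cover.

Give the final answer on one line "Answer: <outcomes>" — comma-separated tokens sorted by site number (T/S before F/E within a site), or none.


checking every outcome against all 120 domain inputs:
  reachable outcomes have witnesses, e.g. B1=T (e.g. b=0, h=4, y=1), B1=F (e.g. b=0, h=1, y=1), B2=T (e.g. b=0, h=1, y=1), B2=F (e.g. b=2, h=1, y=1)
Answer: none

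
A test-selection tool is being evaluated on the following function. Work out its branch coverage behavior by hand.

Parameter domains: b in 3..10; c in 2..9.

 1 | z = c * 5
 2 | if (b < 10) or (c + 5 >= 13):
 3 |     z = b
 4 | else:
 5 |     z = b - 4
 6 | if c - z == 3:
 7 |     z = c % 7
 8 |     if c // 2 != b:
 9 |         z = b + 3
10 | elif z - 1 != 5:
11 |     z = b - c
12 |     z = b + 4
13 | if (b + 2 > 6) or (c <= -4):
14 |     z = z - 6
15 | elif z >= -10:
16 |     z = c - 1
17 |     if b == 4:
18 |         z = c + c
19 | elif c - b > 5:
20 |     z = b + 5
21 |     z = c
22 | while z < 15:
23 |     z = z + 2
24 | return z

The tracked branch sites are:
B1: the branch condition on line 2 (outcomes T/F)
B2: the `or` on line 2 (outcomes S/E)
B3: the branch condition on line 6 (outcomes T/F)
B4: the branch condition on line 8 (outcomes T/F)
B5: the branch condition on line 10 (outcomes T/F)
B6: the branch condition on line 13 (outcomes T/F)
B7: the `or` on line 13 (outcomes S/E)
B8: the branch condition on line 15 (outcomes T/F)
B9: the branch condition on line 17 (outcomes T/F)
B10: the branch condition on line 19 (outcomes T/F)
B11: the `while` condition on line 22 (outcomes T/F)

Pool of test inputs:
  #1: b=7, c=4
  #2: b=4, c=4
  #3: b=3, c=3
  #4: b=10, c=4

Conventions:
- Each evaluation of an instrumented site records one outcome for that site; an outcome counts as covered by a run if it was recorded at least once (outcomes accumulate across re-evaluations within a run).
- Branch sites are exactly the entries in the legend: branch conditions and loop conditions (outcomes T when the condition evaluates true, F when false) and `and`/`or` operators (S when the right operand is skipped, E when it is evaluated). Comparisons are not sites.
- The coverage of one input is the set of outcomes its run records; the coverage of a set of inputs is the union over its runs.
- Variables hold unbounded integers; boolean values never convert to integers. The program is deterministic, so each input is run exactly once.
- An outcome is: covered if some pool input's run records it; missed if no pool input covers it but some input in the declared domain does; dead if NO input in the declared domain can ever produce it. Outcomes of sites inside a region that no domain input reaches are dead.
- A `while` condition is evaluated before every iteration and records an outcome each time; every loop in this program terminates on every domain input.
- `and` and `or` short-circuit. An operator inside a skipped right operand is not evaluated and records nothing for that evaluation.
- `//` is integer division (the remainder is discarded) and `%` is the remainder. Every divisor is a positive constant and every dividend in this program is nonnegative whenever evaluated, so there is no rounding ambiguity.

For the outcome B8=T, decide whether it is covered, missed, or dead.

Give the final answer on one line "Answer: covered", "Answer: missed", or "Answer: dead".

B8=T is recorded by pool input(s) 2, 3 -> covered

Answer: covered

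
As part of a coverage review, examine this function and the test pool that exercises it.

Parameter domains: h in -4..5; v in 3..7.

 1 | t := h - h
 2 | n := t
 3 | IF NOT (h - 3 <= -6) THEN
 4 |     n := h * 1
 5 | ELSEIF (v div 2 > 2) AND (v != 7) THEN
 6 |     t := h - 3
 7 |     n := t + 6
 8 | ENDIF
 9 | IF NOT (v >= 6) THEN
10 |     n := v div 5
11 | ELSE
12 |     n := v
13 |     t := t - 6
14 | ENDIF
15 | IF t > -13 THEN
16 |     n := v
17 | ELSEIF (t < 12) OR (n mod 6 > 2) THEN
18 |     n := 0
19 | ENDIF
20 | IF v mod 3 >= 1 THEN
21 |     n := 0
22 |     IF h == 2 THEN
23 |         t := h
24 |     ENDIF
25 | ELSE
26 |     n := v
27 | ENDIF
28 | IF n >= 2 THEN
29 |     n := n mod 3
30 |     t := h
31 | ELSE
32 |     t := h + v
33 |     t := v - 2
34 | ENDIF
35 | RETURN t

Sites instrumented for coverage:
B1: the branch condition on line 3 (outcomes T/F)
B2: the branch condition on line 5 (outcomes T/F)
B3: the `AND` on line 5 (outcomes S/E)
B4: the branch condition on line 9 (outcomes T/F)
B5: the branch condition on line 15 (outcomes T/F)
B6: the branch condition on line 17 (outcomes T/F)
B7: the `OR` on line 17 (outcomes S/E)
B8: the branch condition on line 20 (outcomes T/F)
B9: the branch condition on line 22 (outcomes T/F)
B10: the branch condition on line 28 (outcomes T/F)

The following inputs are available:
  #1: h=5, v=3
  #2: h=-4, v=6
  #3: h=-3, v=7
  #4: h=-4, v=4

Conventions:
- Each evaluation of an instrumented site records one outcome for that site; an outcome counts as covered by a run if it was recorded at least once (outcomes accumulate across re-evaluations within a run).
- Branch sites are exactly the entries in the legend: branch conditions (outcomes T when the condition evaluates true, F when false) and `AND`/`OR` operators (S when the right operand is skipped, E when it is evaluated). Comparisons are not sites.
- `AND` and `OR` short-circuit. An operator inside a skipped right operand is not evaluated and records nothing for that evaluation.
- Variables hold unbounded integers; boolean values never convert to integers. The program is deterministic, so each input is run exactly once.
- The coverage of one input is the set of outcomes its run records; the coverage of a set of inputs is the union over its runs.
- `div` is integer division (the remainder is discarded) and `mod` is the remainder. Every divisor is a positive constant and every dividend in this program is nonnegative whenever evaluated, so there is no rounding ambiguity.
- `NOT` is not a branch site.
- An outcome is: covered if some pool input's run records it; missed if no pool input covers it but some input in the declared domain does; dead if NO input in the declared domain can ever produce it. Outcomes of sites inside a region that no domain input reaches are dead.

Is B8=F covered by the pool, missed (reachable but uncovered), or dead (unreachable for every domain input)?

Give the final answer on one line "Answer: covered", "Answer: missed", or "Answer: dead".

B8=F is recorded by pool input(s) 1, 2 -> covered

Answer: covered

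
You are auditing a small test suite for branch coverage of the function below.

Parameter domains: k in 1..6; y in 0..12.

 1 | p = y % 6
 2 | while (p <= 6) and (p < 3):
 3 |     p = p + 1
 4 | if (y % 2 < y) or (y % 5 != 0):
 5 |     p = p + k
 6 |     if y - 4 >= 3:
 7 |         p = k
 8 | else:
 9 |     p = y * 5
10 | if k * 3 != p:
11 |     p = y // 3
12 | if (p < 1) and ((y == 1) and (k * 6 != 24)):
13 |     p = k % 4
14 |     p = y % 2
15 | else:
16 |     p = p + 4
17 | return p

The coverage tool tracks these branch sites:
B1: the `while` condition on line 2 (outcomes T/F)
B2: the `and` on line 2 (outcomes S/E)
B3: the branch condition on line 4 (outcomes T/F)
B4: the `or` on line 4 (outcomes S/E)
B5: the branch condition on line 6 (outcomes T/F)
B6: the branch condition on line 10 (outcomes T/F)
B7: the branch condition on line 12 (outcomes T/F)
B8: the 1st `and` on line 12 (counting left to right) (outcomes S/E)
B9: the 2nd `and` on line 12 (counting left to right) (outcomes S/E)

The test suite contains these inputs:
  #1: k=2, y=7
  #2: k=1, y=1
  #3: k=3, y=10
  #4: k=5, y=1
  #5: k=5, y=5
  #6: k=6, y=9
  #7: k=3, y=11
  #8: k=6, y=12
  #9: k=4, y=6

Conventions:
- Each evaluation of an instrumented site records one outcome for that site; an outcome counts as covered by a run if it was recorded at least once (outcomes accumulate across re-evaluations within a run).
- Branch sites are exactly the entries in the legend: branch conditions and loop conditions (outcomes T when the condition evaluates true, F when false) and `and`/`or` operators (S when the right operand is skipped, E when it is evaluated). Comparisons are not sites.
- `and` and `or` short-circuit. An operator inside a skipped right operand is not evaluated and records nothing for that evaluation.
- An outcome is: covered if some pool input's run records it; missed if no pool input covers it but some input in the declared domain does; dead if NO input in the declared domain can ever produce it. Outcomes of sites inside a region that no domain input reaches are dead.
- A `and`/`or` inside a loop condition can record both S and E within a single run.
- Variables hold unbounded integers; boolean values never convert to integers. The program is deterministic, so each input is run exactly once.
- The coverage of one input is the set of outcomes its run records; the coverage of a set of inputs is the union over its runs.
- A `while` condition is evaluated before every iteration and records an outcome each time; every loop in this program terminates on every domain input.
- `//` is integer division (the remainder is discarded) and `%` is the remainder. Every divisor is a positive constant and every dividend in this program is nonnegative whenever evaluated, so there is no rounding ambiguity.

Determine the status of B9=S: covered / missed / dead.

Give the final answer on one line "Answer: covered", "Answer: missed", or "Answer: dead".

no pool input records B9=S
but domain input (k=1, y=0) does record it -> reachable, so missed

Answer: missed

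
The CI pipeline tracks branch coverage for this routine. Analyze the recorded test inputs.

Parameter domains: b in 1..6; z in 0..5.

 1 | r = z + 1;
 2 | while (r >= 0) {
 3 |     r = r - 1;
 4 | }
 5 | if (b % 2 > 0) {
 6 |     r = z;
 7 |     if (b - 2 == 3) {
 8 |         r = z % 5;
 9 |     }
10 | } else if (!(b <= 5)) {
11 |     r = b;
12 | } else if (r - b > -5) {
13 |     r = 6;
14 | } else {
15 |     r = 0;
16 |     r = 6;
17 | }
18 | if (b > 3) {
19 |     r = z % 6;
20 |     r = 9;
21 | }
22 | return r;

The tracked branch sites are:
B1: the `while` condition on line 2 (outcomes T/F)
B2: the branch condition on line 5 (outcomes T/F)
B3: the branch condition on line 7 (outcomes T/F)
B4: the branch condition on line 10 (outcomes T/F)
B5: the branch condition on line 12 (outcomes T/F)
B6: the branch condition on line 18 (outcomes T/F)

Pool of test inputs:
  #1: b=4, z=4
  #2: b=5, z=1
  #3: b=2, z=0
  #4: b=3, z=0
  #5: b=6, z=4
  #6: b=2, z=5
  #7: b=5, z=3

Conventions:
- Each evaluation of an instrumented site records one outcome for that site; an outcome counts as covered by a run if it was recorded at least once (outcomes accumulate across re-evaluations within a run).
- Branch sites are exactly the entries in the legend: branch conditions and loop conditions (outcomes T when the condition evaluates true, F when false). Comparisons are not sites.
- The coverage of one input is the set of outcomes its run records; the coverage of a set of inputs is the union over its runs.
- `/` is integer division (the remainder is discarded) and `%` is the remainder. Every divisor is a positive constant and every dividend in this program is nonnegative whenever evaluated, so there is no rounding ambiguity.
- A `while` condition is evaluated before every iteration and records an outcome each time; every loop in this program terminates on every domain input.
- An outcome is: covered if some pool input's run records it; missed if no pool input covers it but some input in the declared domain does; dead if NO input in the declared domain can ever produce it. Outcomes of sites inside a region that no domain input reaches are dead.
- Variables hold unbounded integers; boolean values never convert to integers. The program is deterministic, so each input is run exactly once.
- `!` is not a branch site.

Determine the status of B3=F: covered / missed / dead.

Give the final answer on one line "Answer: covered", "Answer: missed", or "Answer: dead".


B3=F is recorded by pool input(s) 4 -> covered
Answer: covered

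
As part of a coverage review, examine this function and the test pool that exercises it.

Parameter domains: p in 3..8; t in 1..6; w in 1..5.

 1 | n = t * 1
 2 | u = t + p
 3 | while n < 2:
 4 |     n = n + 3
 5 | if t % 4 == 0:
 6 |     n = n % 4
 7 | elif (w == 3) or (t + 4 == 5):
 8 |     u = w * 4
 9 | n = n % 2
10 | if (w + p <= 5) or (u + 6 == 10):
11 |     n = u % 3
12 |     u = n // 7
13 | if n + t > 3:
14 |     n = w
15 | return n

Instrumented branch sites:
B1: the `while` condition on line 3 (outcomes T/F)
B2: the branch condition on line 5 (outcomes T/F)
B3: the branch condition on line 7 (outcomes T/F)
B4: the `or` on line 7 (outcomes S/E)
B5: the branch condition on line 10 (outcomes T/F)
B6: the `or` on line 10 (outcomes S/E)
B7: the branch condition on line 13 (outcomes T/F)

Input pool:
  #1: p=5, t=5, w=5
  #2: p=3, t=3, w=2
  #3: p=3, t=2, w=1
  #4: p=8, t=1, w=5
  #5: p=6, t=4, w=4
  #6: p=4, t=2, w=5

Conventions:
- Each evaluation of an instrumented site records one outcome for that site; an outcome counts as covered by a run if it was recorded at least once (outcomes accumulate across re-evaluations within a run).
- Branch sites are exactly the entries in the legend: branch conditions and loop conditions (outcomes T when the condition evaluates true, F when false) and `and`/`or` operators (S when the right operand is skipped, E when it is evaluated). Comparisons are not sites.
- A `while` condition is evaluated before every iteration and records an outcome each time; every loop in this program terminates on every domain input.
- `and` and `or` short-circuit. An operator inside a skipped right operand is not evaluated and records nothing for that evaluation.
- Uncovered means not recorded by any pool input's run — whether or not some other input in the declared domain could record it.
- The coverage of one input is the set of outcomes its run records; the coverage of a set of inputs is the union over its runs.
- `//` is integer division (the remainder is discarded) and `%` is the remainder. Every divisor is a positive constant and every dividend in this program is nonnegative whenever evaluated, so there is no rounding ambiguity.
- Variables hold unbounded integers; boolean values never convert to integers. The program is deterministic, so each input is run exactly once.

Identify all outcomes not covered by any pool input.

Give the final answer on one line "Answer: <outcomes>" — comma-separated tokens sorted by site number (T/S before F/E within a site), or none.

input #1, p=5, t=5, w=5: events B1->F, B2->F, B4->E, B3->F, B6->E, B5->F, B7->T; outcomes B1=F, B2=F, B3=F, B4=E, B5=F, B6=E, B7=T
input #2, p=3, t=3, w=2: events B1->F, B2->F, B4->E, B3->F, B6->S, B5->T, B7->F; outcomes B1=F, B2=F, B3=F, B4=E, B5=T, B6=S, B7=F
input #3, p=3, t=2, w=1: events B1->F, B2->F, B4->E, B3->F, B6->S, B5->T, B7->T; outcomes B1=F, B2=F, B3=F, B4=E, B5=T, B6=S, B7=T
input #4, p=8, t=1, w=5: events B1->T, B1->F, B2->F, B4->E, B3->T, B6->E, B5->F, B7->F; outcomes B1=T, B1=F, B2=F, B3=T, B4=E, B5=F, B6=E, B7=F
input #5, p=6, t=4, w=4: events B1->F, B2->T, B6->E, B5->F, B7->T; outcomes B1=F, B2=T, B5=F, B6=E, B7=T
input #6, p=4, t=2, w=5: events B1->F, B2->F, B4->E, B3->F, B6->E, B5->F, B7->F; outcomes B1=F, B2=F, B3=F, B4=E, B5=F, B6=E, B7=F
union over the pool: B1=T, B1=F, B2=T, B2=F, B3=T, B3=F, B4=E, B5=T, B5=F, B6=S, B6=E, B7=T, B7=F
uncovered (1 of 14): B4=S

Answer: B4=S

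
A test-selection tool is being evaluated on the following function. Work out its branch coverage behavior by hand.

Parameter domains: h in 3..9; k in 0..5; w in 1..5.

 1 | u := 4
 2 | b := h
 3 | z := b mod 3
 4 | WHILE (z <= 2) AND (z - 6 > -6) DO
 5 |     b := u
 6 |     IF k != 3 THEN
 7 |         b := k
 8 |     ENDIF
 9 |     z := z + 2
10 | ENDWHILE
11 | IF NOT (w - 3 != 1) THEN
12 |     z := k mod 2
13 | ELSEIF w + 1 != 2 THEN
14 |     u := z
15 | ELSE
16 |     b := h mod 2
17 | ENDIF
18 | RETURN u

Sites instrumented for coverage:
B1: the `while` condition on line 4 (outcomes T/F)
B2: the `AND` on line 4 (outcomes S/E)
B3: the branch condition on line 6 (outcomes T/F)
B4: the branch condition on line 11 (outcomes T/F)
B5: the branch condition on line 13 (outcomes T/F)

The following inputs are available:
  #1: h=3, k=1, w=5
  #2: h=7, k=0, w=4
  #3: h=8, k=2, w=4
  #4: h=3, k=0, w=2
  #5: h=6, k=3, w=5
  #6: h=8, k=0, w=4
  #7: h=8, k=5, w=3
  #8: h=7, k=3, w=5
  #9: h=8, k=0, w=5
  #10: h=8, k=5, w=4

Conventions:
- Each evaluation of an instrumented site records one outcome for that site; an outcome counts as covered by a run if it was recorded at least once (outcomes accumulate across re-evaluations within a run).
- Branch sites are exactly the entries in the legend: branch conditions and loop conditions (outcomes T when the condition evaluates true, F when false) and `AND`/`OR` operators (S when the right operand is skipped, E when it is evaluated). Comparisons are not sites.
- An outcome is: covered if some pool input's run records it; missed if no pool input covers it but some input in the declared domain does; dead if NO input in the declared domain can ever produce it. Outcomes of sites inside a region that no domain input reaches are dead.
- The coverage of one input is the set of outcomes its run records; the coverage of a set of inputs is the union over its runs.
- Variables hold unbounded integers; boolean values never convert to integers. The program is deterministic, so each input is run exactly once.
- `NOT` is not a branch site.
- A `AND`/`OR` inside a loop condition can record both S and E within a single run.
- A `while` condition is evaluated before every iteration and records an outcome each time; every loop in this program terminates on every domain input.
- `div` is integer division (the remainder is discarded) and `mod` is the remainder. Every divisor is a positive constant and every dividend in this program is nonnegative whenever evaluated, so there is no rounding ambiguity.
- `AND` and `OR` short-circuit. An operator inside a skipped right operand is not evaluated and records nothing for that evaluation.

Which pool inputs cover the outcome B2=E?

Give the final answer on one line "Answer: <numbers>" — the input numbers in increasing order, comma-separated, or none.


input #1 (h=3, k=1, w=5): records B2=E
input #2 (h=7, k=0, w=4): records B2=E
input #3 (h=8, k=2, w=4): records B2=E
input #4 (h=3, k=0, w=2): records B2=E
input #5 (h=6, k=3, w=5): records B2=E
input #6 (h=8, k=0, w=4): records B2=E
input #7 (h=8, k=5, w=3): records B2=E
input #8 (h=7, k=3, w=5): records B2=E
input #9 (h=8, k=0, w=5): records B2=E
input #10 (h=8, k=5, w=4): records B2=E
Answer: 1, 2, 3, 4, 5, 6, 7, 8, 9, 10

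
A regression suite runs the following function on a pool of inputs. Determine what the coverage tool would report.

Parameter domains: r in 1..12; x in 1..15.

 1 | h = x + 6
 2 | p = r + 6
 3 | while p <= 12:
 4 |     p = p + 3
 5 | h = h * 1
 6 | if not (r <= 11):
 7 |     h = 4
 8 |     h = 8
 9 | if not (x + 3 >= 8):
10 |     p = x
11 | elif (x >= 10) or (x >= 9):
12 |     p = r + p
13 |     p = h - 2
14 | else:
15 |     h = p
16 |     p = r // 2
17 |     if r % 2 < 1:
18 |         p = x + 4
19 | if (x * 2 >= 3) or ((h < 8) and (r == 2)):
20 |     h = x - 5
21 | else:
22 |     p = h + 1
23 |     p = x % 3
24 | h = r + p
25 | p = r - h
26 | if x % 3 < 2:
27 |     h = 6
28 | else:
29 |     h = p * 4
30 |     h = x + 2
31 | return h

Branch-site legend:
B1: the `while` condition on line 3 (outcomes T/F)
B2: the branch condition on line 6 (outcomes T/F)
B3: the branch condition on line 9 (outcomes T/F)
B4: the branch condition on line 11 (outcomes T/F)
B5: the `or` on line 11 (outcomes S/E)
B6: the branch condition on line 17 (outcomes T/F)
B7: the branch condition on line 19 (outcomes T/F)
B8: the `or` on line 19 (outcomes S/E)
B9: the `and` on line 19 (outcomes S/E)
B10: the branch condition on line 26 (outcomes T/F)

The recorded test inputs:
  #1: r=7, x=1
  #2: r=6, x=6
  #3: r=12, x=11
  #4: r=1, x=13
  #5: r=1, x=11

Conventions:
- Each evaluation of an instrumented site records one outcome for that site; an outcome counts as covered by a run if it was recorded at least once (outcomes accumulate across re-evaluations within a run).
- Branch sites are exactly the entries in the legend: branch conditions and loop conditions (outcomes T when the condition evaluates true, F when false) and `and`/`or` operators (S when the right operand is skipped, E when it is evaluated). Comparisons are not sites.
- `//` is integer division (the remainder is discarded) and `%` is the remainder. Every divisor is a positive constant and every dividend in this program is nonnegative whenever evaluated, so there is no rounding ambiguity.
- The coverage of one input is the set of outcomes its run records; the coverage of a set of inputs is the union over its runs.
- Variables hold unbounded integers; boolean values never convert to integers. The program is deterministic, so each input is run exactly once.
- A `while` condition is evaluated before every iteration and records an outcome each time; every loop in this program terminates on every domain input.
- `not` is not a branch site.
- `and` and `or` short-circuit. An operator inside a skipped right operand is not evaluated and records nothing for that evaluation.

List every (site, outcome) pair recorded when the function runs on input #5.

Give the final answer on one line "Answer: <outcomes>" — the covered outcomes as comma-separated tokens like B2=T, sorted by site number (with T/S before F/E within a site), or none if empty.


Simulating input #5 (r=1, x=11) step by step:
  B1->T, B1->T, B1->F, B2->F, B3->F, B5->S, B4->T, B8->S, B7->T, B10->F
deduplicating events, the covered set is: B1=T, B1=F, B2=F, B3=F, B4=T, B5=S, B7=T, B8=S, B10=F
Answer: B1=T, B1=F, B2=F, B3=F, B4=T, B5=S, B7=T, B8=S, B10=F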